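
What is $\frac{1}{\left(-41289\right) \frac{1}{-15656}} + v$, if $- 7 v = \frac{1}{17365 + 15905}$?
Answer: $\frac{1215361517}{3205265070} \approx 0.37918$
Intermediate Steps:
$v = - \frac{1}{232890}$ ($v = - \frac{1}{7 \left(17365 + 15905\right)} = - \frac{1}{7 \cdot 33270} = \left(- \frac{1}{7}\right) \frac{1}{33270} = - \frac{1}{232890} \approx -4.2939 \cdot 10^{-6}$)
$\frac{1}{\left(-41289\right) \frac{1}{-15656}} + v = \frac{1}{\left(-41289\right) \frac{1}{-15656}} - \frac{1}{232890} = \frac{1}{\left(-41289\right) \left(- \frac{1}{15656}\right)} - \frac{1}{232890} = \frac{1}{\frac{41289}{15656}} - \frac{1}{232890} = \frac{15656}{41289} - \frac{1}{232890} = \frac{1215361517}{3205265070}$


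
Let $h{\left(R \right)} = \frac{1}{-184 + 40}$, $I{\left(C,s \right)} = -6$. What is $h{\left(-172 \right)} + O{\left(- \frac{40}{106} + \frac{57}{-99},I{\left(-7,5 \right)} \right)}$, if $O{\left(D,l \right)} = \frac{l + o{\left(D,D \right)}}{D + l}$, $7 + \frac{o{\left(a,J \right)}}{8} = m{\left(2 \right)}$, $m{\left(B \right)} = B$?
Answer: $\frac{11573215}{1751184} \approx 6.6088$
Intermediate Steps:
$o{\left(a,J \right)} = -40$ ($o{\left(a,J \right)} = -56 + 8 \cdot 2 = -56 + 16 = -40$)
$h{\left(R \right)} = - \frac{1}{144}$ ($h{\left(R \right)} = \frac{1}{-144} = - \frac{1}{144}$)
$O{\left(D,l \right)} = \frac{-40 + l}{D + l}$ ($O{\left(D,l \right)} = \frac{l - 40}{D + l} = \frac{-40 + l}{D + l}$)
$h{\left(-172 \right)} + O{\left(- \frac{40}{106} + \frac{57}{-99},I{\left(-7,5 \right)} \right)} = - \frac{1}{144} + \frac{-40 - 6}{\left(- \frac{40}{106} + \frac{57}{-99}\right) - 6} = - \frac{1}{144} + \frac{1}{\left(\left(-40\right) \frac{1}{106} + 57 \left(- \frac{1}{99}\right)\right) - 6} \left(-46\right) = - \frac{1}{144} + \frac{1}{\left(- \frac{20}{53} - \frac{19}{33}\right) - 6} \left(-46\right) = - \frac{1}{144} + \frac{1}{- \frac{1667}{1749} - 6} \left(-46\right) = - \frac{1}{144} + \frac{1}{- \frac{12161}{1749}} \left(-46\right) = - \frac{1}{144} - - \frac{80454}{12161} = - \frac{1}{144} + \frac{80454}{12161} = \frac{11573215}{1751184}$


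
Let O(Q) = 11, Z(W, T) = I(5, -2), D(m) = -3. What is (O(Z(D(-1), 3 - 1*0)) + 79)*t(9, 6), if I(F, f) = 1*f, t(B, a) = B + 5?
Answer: 1260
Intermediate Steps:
t(B, a) = 5 + B
I(F, f) = f
Z(W, T) = -2
(O(Z(D(-1), 3 - 1*0)) + 79)*t(9, 6) = (11 + 79)*(5 + 9) = 90*14 = 1260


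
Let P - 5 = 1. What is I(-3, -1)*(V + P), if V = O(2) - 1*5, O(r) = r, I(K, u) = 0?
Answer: 0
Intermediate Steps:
P = 6 (P = 5 + 1 = 6)
V = -3 (V = 2 - 1*5 = 2 - 5 = -3)
I(-3, -1)*(V + P) = 0*(-3 + 6) = 0*3 = 0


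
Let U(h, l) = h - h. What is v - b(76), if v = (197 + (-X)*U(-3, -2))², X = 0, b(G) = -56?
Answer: 38865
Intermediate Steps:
U(h, l) = 0
v = 38809 (v = (197 - 1*0*0)² = (197 + 0*0)² = (197 + 0)² = 197² = 38809)
v - b(76) = 38809 - 1*(-56) = 38809 + 56 = 38865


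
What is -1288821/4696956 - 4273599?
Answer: -6690969251155/1565652 ≈ -4.2736e+6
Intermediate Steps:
-1288821/4696956 - 4273599 = -1288821*1/4696956 - 4273599 = -429607/1565652 - 4273599 = -6690969251155/1565652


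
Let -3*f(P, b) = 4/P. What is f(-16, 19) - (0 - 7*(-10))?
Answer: -839/12 ≈ -69.917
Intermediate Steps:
f(P, b) = -4/(3*P)
f(-16, 19) - (0 - 7*(-10)) = -4/3/(-16) - (0 - 7*(-10)) = -4/3*(-1/16) - (0 + 70) = 1/12 - 1*70 = 1/12 - 70 = -839/12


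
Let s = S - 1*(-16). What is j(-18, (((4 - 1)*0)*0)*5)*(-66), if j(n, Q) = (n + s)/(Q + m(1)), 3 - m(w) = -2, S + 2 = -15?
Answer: 1254/5 ≈ 250.80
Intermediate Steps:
S = -17 (S = -2 - 15 = -17)
s = -1 (s = -17 - 1*(-16) = -17 + 16 = -1)
m(w) = 5 (m(w) = 3 - 1*(-2) = 3 + 2 = 5)
j(n, Q) = (-1 + n)/(5 + Q) (j(n, Q) = (n - 1)/(Q + 5) = (-1 + n)/(5 + Q))
j(-18, (((4 - 1)*0)*0)*5)*(-66) = ((-1 - 18)/(5 + (((4 - 1)*0)*0)*5))*(-66) = (-19/(5 + ((3*0)*0)*5))*(-66) = (-19/(5 + (0*0)*5))*(-66) = (-19/(5 + 0*5))*(-66) = (-19/(5 + 0))*(-66) = (-19/5)*(-66) = ((⅕)*(-19))*(-66) = -19/5*(-66) = 1254/5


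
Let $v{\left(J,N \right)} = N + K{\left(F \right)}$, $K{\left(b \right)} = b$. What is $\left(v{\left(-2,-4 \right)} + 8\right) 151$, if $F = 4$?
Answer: $1208$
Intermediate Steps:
$v{\left(J,N \right)} = 4 + N$ ($v{\left(J,N \right)} = N + 4 = 4 + N$)
$\left(v{\left(-2,-4 \right)} + 8\right) 151 = \left(\left(4 - 4\right) + 8\right) 151 = \left(0 + 8\right) 151 = 8 \cdot 151 = 1208$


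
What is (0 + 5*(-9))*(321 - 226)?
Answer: -4275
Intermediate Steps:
(0 + 5*(-9))*(321 - 226) = (0 - 45)*95 = -45*95 = -4275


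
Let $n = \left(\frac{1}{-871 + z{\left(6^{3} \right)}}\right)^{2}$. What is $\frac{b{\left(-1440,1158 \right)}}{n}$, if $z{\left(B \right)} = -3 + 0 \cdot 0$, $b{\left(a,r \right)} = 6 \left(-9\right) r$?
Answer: $-47766694032$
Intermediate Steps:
$b{\left(a,r \right)} = - 54 r$
$z{\left(B \right)} = -3$ ($z{\left(B \right)} = -3 + 0 = -3$)
$n = \frac{1}{763876}$ ($n = \left(\frac{1}{-871 - 3}\right)^{2} = \left(\frac{1}{-874}\right)^{2} = \left(- \frac{1}{874}\right)^{2} = \frac{1}{763876} \approx 1.3091 \cdot 10^{-6}$)
$\frac{b{\left(-1440,1158 \right)}}{n} = \left(-54\right) 1158 \frac{1}{\frac{1}{763876}} = \left(-62532\right) 763876 = -47766694032$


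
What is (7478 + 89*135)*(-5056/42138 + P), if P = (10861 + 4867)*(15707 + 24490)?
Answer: 259650849712802768/21069 ≈ 1.2324e+13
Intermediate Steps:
P = 632218416 (P = 15728*40197 = 632218416)
(7478 + 89*135)*(-5056/42138 + P) = (7478 + 89*135)*(-5056/42138 + 632218416) = (7478 + 12015)*(-5056*1/42138 + 632218416) = 19493*(-2528/21069 + 632218416) = 19493*(13320209804176/21069) = 259650849712802768/21069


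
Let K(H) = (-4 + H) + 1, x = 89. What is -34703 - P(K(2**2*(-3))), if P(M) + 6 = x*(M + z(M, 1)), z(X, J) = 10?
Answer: -34252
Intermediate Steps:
K(H) = -3 + H
P(M) = 884 + 89*M (P(M) = -6 + 89*(M + 10) = -6 + 89*(10 + M) = -6 + (890 + 89*M) = 884 + 89*M)
-34703 - P(K(2**2*(-3))) = -34703 - (884 + 89*(-3 + 2**2*(-3))) = -34703 - (884 + 89*(-3 + 4*(-3))) = -34703 - (884 + 89*(-3 - 12)) = -34703 - (884 + 89*(-15)) = -34703 - (884 - 1335) = -34703 - 1*(-451) = -34703 + 451 = -34252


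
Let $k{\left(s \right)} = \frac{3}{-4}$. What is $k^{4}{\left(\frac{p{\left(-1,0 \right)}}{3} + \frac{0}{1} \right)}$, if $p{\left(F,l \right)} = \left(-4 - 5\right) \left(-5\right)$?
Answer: $\frac{81}{256} \approx 0.31641$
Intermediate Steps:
$p{\left(F,l \right)} = 45$ ($p{\left(F,l \right)} = \left(-9\right) \left(-5\right) = 45$)
$k{\left(s \right)} = - \frac{3}{4}$ ($k{\left(s \right)} = 3 \left(- \frac{1}{4}\right) = - \frac{3}{4}$)
$k^{4}{\left(\frac{p{\left(-1,0 \right)}}{3} + \frac{0}{1} \right)} = \left(- \frac{3}{4}\right)^{4} = \frac{81}{256}$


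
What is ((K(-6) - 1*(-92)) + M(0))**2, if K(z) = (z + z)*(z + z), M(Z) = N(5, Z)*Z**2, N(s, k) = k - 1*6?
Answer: 55696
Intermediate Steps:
N(s, k) = -6 + k (N(s, k) = k - 6 = -6 + k)
M(Z) = Z**2*(-6 + Z) (M(Z) = (-6 + Z)*Z**2 = Z**2*(-6 + Z))
K(z) = 4*z**2 (K(z) = (2*z)*(2*z) = 4*z**2)
((K(-6) - 1*(-92)) + M(0))**2 = ((4*(-6)**2 - 1*(-92)) + 0**2*(-6 + 0))**2 = ((4*36 + 92) + 0*(-6))**2 = ((144 + 92) + 0)**2 = (236 + 0)**2 = 236**2 = 55696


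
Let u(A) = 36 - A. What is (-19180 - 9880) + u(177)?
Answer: -29201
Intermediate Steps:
(-19180 - 9880) + u(177) = (-19180 - 9880) + (36 - 1*177) = -29060 + (36 - 177) = -29060 - 141 = -29201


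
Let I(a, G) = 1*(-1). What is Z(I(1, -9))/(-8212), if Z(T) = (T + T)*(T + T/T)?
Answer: 0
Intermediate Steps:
I(a, G) = -1
Z(T) = 2*T*(1 + T) (Z(T) = (2*T)*(T + 1) = (2*T)*(1 + T) = 2*T*(1 + T))
Z(I(1, -9))/(-8212) = (2*(-1)*(1 - 1))/(-8212) = (2*(-1)*0)*(-1/8212) = 0*(-1/8212) = 0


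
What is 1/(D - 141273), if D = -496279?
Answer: -1/637552 ≈ -1.5685e-6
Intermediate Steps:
1/(D - 141273) = 1/(-496279 - 141273) = 1/(-637552) = -1/637552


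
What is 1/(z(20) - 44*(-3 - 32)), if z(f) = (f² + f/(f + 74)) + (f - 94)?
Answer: 47/87712 ≈ 0.00053584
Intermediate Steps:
z(f) = -94 + f + f² + f/(74 + f) (z(f) = (f² + f/(74 + f)) + (-94 + f) = -94 + f + f² + f/(74 + f))
1/(z(20) - 44*(-3 - 32)) = 1/((-6956 + 20³ - 19*20 + 75*20²)/(74 + 20) - 44*(-3 - 32)) = 1/((-6956 + 8000 - 380 + 75*400)/94 - 44*(-35)) = 1/((-6956 + 8000 - 380 + 30000)/94 + 1540) = 1/((1/94)*30664 + 1540) = 1/(15332/47 + 1540) = 1/(87712/47) = 47/87712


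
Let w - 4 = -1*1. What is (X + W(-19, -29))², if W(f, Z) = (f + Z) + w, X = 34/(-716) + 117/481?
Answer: 352214949529/175456516 ≈ 2007.4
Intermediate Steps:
w = 3 (w = 4 - 1*1 = 4 - 1 = 3)
X = 2593/13246 (X = 34*(-1/716) + 117*(1/481) = -17/358 + 9/37 = 2593/13246 ≈ 0.19576)
W(f, Z) = 3 + Z + f (W(f, Z) = (f + Z) + 3 = (Z + f) + 3 = 3 + Z + f)
(X + W(-19, -29))² = (2593/13246 + (3 - 29 - 19))² = (2593/13246 - 45)² = (-593477/13246)² = 352214949529/175456516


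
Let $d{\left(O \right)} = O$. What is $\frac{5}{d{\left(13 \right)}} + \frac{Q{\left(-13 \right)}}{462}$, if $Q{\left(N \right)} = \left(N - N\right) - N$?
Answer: $\frac{2479}{6006} \approx 0.41275$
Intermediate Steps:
$Q{\left(N \right)} = - N$ ($Q{\left(N \right)} = 0 - N = - N$)
$\frac{5}{d{\left(13 \right)}} + \frac{Q{\left(-13 \right)}}{462} = \frac{5}{13} + \frac{\left(-1\right) \left(-13\right)}{462} = 5 \cdot \frac{1}{13} + 13 \cdot \frac{1}{462} = \frac{5}{13} + \frac{13}{462} = \frac{2479}{6006}$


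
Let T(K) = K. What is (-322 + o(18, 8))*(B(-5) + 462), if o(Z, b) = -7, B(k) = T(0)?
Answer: -151998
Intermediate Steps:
B(k) = 0
(-322 + o(18, 8))*(B(-5) + 462) = (-322 - 7)*(0 + 462) = -329*462 = -151998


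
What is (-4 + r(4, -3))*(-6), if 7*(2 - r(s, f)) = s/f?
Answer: 76/7 ≈ 10.857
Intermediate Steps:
r(s, f) = 2 - s/(7*f)
(-4 + r(4, -3))*(-6) = (-4 + (2 - ⅐*4/(-3)))*(-6) = (-4 + (2 - ⅐*4*(-⅓)))*(-6) = (-4 + (2 + 4/21))*(-6) = (-4 + 46/21)*(-6) = -38/21*(-6) = 76/7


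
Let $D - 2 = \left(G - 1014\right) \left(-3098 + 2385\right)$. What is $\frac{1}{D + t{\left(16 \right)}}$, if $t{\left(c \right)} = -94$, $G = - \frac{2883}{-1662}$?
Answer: $\frac{554}{399795867} \approx 1.3857 \cdot 10^{-6}$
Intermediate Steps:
$G = \frac{961}{554}$ ($G = \left(-2883\right) \left(- \frac{1}{1662}\right) = \frac{961}{554} \approx 1.7347$)
$D = \frac{399847943}{554}$ ($D = 2 + \left(\frac{961}{554} - 1014\right) \left(-3098 + 2385\right) = 2 - - \frac{399846835}{554} = 2 + \frac{399846835}{554} = \frac{399847943}{554} \approx 7.2175 \cdot 10^{5}$)
$\frac{1}{D + t{\left(16 \right)}} = \frac{1}{\frac{399847943}{554} - 94} = \frac{1}{\frac{399795867}{554}} = \frac{554}{399795867}$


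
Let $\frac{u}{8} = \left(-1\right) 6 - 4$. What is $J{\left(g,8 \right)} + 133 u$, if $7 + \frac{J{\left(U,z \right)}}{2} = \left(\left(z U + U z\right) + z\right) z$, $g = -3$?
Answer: $-11294$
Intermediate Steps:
$u = -80$ ($u = 8 \left(\left(-1\right) 6 - 4\right) = 8 \left(-6 - 4\right) = 8 \left(-10\right) = -80$)
$J{\left(U,z \right)} = -14 + 2 z \left(z + 2 U z\right)$ ($J{\left(U,z \right)} = -14 + 2 \left(\left(z U + U z\right) + z\right) z = -14 + 2 \left(\left(U z + U z\right) + z\right) z = -14 + 2 \left(2 U z + z\right) z = -14 + 2 \left(z + 2 U z\right) z = -14 + 2 z \left(z + 2 U z\right)$)
$J{\left(g,8 \right)} + 133 u = \left(-14 + 2 \cdot 8^{2} + 4 \left(-3\right) 8^{2}\right) + 133 \left(-80\right) = \left(-14 + 2 \cdot 64 + 4 \left(-3\right) 64\right) - 10640 = \left(-14 + 128 - 768\right) - 10640 = -654 - 10640 = -11294$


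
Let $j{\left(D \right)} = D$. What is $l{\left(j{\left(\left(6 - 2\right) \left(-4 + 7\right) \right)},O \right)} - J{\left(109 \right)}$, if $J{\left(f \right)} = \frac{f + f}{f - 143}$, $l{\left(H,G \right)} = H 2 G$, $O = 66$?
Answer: $\frac{27037}{17} \approx 1590.4$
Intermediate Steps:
$l{\left(H,G \right)} = 2 G H$ ($l{\left(H,G \right)} = 2 H G = 2 G H$)
$J{\left(f \right)} = \frac{2 f}{-143 + f}$
$l{\left(j{\left(\left(6 - 2\right) \left(-4 + 7\right) \right)},O \right)} - J{\left(109 \right)} = 2 \cdot 66 \left(6 - 2\right) \left(-4 + 7\right) - 2 \cdot 109 \frac{1}{-143 + 109} = 2 \cdot 66 \cdot 4 \cdot 3 - 2 \cdot 109 \frac{1}{-34} = 2 \cdot 66 \cdot 12 - 2 \cdot 109 \left(- \frac{1}{34}\right) = 1584 - - \frac{109}{17} = 1584 + \frac{109}{17} = \frac{27037}{17}$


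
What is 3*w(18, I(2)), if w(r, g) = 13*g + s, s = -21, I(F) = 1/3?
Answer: -50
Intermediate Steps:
I(F) = ⅓
w(r, g) = -21 + 13*g (w(r, g) = 13*g - 21 = -21 + 13*g)
3*w(18, I(2)) = 3*(-21 + 13*(⅓)) = 3*(-21 + 13/3) = 3*(-50/3) = -50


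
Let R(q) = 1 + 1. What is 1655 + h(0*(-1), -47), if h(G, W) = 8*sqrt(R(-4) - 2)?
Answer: 1655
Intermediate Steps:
R(q) = 2
h(G, W) = 0 (h(G, W) = 8*sqrt(2 - 2) = 8*sqrt(0) = 8*0 = 0)
1655 + h(0*(-1), -47) = 1655 + 0 = 1655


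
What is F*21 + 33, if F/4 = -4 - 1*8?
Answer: -975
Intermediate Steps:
F = -48 (F = 4*(-4 - 1*8) = 4*(-4 - 8) = 4*(-12) = -48)
F*21 + 33 = -48*21 + 33 = -1008 + 33 = -975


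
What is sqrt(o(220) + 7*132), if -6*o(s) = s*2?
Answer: 2*sqrt(1914)/3 ≈ 29.166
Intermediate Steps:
o(s) = -s/3 (o(s) = -s*2/6 = -s/3)
sqrt(o(220) + 7*132) = sqrt(-1/3*220 + 7*132) = sqrt(-220/3 + 924) = sqrt(2552/3) = 2*sqrt(1914)/3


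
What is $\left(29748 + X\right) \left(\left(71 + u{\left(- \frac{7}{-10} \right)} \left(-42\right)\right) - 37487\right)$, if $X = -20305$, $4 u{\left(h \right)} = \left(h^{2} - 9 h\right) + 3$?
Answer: $- \frac{70608134457}{200} \approx -3.5304 \cdot 10^{8}$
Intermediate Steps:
$u{\left(h \right)} = \frac{3}{4} - \frac{9 h}{4} + \frac{h^{2}}{4}$ ($u{\left(h \right)} = \frac{\left(h^{2} - 9 h\right) + 3}{4} = \frac{3 + h^{2} - 9 h}{4} = \frac{3}{4} - \frac{9 h}{4} + \frac{h^{2}}{4}$)
$\left(29748 + X\right) \left(\left(71 + u{\left(- \frac{7}{-10} \right)} \left(-42\right)\right) - 37487\right) = \left(29748 - 20305\right) \left(\left(71 + \left(\frac{3}{4} - \frac{9 \left(- \frac{7}{-10}\right)}{4} + \frac{\left(- \frac{7}{-10}\right)^{2}}{4}\right) \left(-42\right)\right) - 37487\right) = 9443 \left(\left(71 + \left(\frac{3}{4} - \frac{9 \left(\left(-7\right) \left(- \frac{1}{10}\right)\right)}{4} + \frac{\left(\left(-7\right) \left(- \frac{1}{10}\right)\right)^{2}}{4}\right) \left(-42\right)\right) - 37487\right) = 9443 \left(\left(71 + \left(\frac{3}{4} - \frac{63}{40} + \frac{\left(\frac{7}{10}\right)^{2}}{4}\right) \left(-42\right)\right) - 37487\right) = 9443 \left(\left(71 + \left(\frac{3}{4} - \frac{63}{40} + \frac{1}{4} \cdot \frac{49}{100}\right) \left(-42\right)\right) - 37487\right) = 9443 \left(\left(71 + \left(\frac{3}{4} - \frac{63}{40} + \frac{49}{400}\right) \left(-42\right)\right) - 37487\right) = 9443 \left(\left(71 - - \frac{5901}{200}\right) - 37487\right) = 9443 \left(\left(71 + \frac{5901}{200}\right) - 37487\right) = 9443 \left(\frac{20101}{200} - 37487\right) = 9443 \left(- \frac{7477299}{200}\right) = - \frac{70608134457}{200}$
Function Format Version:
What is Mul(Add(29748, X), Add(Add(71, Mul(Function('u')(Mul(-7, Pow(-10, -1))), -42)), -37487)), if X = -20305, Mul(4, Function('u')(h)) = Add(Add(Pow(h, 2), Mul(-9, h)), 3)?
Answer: Rational(-70608134457, 200) ≈ -3.5304e+8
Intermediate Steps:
Function('u')(h) = Add(Rational(3, 4), Mul(Rational(-9, 4), h), Mul(Rational(1, 4), Pow(h, 2))) (Function('u')(h) = Mul(Rational(1, 4), Add(Add(Pow(h, 2), Mul(-9, h)), 3)) = Mul(Rational(1, 4), Add(3, Pow(h, 2), Mul(-9, h))) = Add(Rational(3, 4), Mul(Rational(-9, 4), h), Mul(Rational(1, 4), Pow(h, 2))))
Mul(Add(29748, X), Add(Add(71, Mul(Function('u')(Mul(-7, Pow(-10, -1))), -42)), -37487)) = Mul(Add(29748, -20305), Add(Add(71, Mul(Add(Rational(3, 4), Mul(Rational(-9, 4), Mul(-7, Pow(-10, -1))), Mul(Rational(1, 4), Pow(Mul(-7, Pow(-10, -1)), 2))), -42)), -37487)) = Mul(9443, Add(Add(71, Mul(Add(Rational(3, 4), Mul(Rational(-9, 4), Mul(-7, Rational(-1, 10))), Mul(Rational(1, 4), Pow(Mul(-7, Rational(-1, 10)), 2))), -42)), -37487)) = Mul(9443, Add(Add(71, Mul(Add(Rational(3, 4), Mul(Rational(-9, 4), Rational(7, 10)), Mul(Rational(1, 4), Pow(Rational(7, 10), 2))), -42)), -37487)) = Mul(9443, Add(Add(71, Mul(Add(Rational(3, 4), Rational(-63, 40), Mul(Rational(1, 4), Rational(49, 100))), -42)), -37487)) = Mul(9443, Add(Add(71, Mul(Add(Rational(3, 4), Rational(-63, 40), Rational(49, 400)), -42)), -37487)) = Mul(9443, Add(Add(71, Mul(Rational(-281, 400), -42)), -37487)) = Mul(9443, Add(Add(71, Rational(5901, 200)), -37487)) = Mul(9443, Add(Rational(20101, 200), -37487)) = Mul(9443, Rational(-7477299, 200)) = Rational(-70608134457, 200)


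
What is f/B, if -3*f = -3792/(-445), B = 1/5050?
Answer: -1276640/89 ≈ -14344.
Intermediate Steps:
B = 1/5050 ≈ 0.00019802
f = -1264/445 (f = -(-1264)/(-445) = -(-1264)*(-1)/445 = -⅓*3792/445 = -1264/445 ≈ -2.8405)
f/B = -1264/(445*1/5050) = -1264/445*5050 = -1276640/89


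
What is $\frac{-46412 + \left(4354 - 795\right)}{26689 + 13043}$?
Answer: $- \frac{42853}{39732} \approx -1.0786$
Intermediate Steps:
$\frac{-46412 + \left(4354 - 795\right)}{26689 + 13043} = \frac{-46412 + \left(4354 - 795\right)}{39732} = \left(-46412 + 3559\right) \frac{1}{39732} = \left(-42853\right) \frac{1}{39732} = - \frac{42853}{39732}$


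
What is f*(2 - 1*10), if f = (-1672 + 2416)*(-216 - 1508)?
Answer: 10261248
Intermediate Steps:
f = -1282656 (f = 744*(-1724) = -1282656)
f*(2 - 1*10) = -1282656*(2 - 1*10) = -1282656*(2 - 10) = -1282656*(-8) = 10261248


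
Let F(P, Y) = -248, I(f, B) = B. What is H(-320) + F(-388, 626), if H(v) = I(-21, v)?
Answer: -568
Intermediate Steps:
H(v) = v
H(-320) + F(-388, 626) = -320 - 248 = -568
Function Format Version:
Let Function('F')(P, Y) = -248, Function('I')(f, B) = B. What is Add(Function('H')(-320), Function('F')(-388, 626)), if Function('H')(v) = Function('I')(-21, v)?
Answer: -568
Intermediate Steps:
Function('H')(v) = v
Add(Function('H')(-320), Function('F')(-388, 626)) = Add(-320, -248) = -568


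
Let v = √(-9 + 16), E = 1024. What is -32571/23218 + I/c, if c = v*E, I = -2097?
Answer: -693/494 - 2097*√7/7168 ≈ -2.1768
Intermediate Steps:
v = √7 ≈ 2.6458
c = 1024*√7 (c = √7*1024 = 1024*√7 ≈ 2709.3)
-32571/23218 + I/c = -32571/23218 - 2097*√7/7168 = -32571*1/23218 - 2097*√7/7168 = -693/494 - 2097*√7/7168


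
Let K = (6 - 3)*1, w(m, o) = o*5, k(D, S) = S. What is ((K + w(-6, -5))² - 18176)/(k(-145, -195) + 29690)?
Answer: -17692/29495 ≈ -0.59983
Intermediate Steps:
w(m, o) = 5*o
K = 3 (K = 3*1 = 3)
((K + w(-6, -5))² - 18176)/(k(-145, -195) + 29690) = ((3 + 5*(-5))² - 18176)/(-195 + 29690) = ((3 - 25)² - 18176)/29495 = ((-22)² - 18176)*(1/29495) = (484 - 18176)*(1/29495) = -17692*1/29495 = -17692/29495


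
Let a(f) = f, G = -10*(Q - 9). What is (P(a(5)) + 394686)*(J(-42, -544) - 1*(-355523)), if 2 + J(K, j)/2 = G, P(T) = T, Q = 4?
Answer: 140359618729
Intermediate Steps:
G = 50 (G = -10*(4 - 9) = -10*(-5) = 50)
J(K, j) = 96 (J(K, j) = -4 + 2*50 = -4 + 100 = 96)
(P(a(5)) + 394686)*(J(-42, -544) - 1*(-355523)) = (5 + 394686)*(96 - 1*(-355523)) = 394691*(96 + 355523) = 394691*355619 = 140359618729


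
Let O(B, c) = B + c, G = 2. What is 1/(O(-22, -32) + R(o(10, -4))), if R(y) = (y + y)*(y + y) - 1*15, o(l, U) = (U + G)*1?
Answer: -1/53 ≈ -0.018868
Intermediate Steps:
o(l, U) = 2 + U (o(l, U) = (U + 2)*1 = (2 + U)*1 = 2 + U)
R(y) = -15 + 4*y**2 (R(y) = (2*y)*(2*y) - 15 = 4*y**2 - 15 = -15 + 4*y**2)
1/(O(-22, -32) + R(o(10, -4))) = 1/((-22 - 32) + (-15 + 4*(2 - 4)**2)) = 1/(-54 + (-15 + 4*(-2)**2)) = 1/(-54 + (-15 + 4*4)) = 1/(-54 + (-15 + 16)) = 1/(-54 + 1) = 1/(-53) = -1/53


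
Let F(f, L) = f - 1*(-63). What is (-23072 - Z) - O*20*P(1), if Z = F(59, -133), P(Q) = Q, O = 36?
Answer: -23914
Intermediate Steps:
F(f, L) = 63 + f (F(f, L) = f + 63 = 63 + f)
Z = 122 (Z = 63 + 59 = 122)
(-23072 - Z) - O*20*P(1) = (-23072 - 1*122) - 36*20 = (-23072 - 122) - 720 = -23194 - 1*720 = -23194 - 720 = -23914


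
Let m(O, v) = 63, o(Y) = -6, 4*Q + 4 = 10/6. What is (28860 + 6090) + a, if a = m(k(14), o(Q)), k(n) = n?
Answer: 35013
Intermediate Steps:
Q = -7/12 (Q = -1 + (10/6)/4 = -1 + (10*(⅙))/4 = -1 + (¼)*(5/3) = -1 + 5/12 = -7/12 ≈ -0.58333)
a = 63
(28860 + 6090) + a = (28860 + 6090) + 63 = 34950 + 63 = 35013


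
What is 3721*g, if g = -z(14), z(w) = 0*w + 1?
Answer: -3721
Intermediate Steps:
z(w) = 1 (z(w) = 0 + 1 = 1)
g = -1 (g = -1*1 = -1)
3721*g = 3721*(-1) = -3721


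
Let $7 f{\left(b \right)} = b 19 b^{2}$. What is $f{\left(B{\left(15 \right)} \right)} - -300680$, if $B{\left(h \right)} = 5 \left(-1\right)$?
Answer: $\frac{2102385}{7} \approx 3.0034 \cdot 10^{5}$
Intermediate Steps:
$B{\left(h \right)} = -5$
$f{\left(b \right)} = \frac{19 b^{3}}{7}$ ($f{\left(b \right)} = \frac{b 19 b^{2}}{7} = \frac{19 b b^{2}}{7} = \frac{19 b^{3}}{7}$)
$f{\left(B{\left(15 \right)} \right)} - -300680 = \frac{19 \left(-5\right)^{3}}{7} - -300680 = \frac{19}{7} \left(-125\right) + 300680 = - \frac{2375}{7} + 300680 = \frac{2102385}{7}$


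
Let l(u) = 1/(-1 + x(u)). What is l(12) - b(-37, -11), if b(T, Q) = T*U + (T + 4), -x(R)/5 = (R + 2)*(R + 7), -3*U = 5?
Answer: -114469/3993 ≈ -28.667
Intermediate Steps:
U = -5/3 (U = -⅓*5 = -5/3 ≈ -1.6667)
x(R) = -5*(2 + R)*(7 + R) (x(R) = -5*(R + 2)*(R + 7) = -5*(2 + R)*(7 + R))
b(T, Q) = 4 - 2*T/3 (b(T, Q) = T*(-5/3) + (T + 4) = -5*T/3 + (4 + T) = 4 - 2*T/3)
l(u) = 1/(-71 - 45*u - 5*u²) (l(u) = 1/(-1 + (-70 - 45*u - 5*u²)) = 1/(-71 - 45*u - 5*u²))
l(12) - b(-37, -11) = -1/(71 + 5*12² + 45*12) - (4 - ⅔*(-37)) = -1/(71 + 5*144 + 540) - (4 + 74/3) = -1/(71 + 720 + 540) - 1*86/3 = -1/1331 - 86/3 = -114469/3993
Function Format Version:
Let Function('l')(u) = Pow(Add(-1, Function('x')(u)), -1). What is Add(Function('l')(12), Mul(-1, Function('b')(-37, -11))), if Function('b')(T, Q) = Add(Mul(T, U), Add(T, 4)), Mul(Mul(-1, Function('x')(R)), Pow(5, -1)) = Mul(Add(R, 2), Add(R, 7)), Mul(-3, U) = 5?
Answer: Rational(-114469, 3993) ≈ -28.667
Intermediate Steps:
U = Rational(-5, 3) (U = Mul(Rational(-1, 3), 5) = Rational(-5, 3) ≈ -1.6667)
Function('x')(R) = Mul(-5, Add(2, R), Add(7, R)) (Function('x')(R) = Mul(-5, Mul(Add(R, 2), Add(R, 7))) = Mul(-5, Mul(Add(2, R), Add(7, R))) = Mul(-5, Add(2, R), Add(7, R)))
Function('b')(T, Q) = Add(4, Mul(Rational(-2, 3), T)) (Function('b')(T, Q) = Add(Mul(T, Rational(-5, 3)), Add(T, 4)) = Add(Mul(Rational(-5, 3), T), Add(4, T)) = Add(4, Mul(Rational(-2, 3), T)))
Function('l')(u) = Pow(Add(-71, Mul(-45, u), Mul(-5, Pow(u, 2))), -1) (Function('l')(u) = Pow(Add(-1, Add(-70, Mul(-45, u), Mul(-5, Pow(u, 2)))), -1) = Pow(Add(-71, Mul(-45, u), Mul(-5, Pow(u, 2))), -1))
Add(Function('l')(12), Mul(-1, Function('b')(-37, -11))) = Add(Mul(-1, Pow(Add(71, Mul(5, Pow(12, 2)), Mul(45, 12)), -1)), Mul(-1, Add(4, Mul(Rational(-2, 3), -37)))) = Add(Mul(-1, Pow(Add(71, Mul(5, 144), 540), -1)), Mul(-1, Add(4, Rational(74, 3)))) = Add(Mul(-1, Pow(Add(71, 720, 540), -1)), Mul(-1, Rational(86, 3))) = Add(Mul(-1, Pow(1331, -1)), Rational(-86, 3)) = Add(Mul(-1, Rational(1, 1331)), Rational(-86, 3)) = Add(Rational(-1, 1331), Rational(-86, 3)) = Rational(-114469, 3993)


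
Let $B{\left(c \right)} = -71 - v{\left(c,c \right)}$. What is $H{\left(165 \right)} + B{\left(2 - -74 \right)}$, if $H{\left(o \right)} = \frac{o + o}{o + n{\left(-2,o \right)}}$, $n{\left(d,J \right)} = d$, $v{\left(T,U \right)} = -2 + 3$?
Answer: $- \frac{11406}{163} \approx -69.975$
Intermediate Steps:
$v{\left(T,U \right)} = 1$
$H{\left(o \right)} = \frac{2 o}{-2 + o}$ ($H{\left(o \right)} = \frac{o + o}{o - 2} = \frac{2 o}{-2 + o}$)
$B{\left(c \right)} = -72$ ($B{\left(c \right)} = -71 - 1 = -72$)
$H{\left(165 \right)} + B{\left(2 - -74 \right)} = 2 \cdot 165 \frac{1}{-2 + 165} - 72 = 2 \cdot 165 \cdot \frac{1}{163} - 72 = \frac{330}{163} - 72 = - \frac{11406}{163}$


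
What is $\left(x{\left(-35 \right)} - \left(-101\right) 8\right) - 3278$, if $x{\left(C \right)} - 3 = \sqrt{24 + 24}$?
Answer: $-2467 + 4 \sqrt{3} \approx -2460.1$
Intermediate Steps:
$x{\left(C \right)} = 3 + 4 \sqrt{3}$ ($x{\left(C \right)} = 3 + \sqrt{24 + 24} = 3 + \sqrt{48} = 3 + 4 \sqrt{3}$)
$\left(x{\left(-35 \right)} - \left(-101\right) 8\right) - 3278 = \left(\left(3 + 4 \sqrt{3}\right) - \left(-101\right) 8\right) - 3278 = \left(\left(3 + 4 \sqrt{3}\right) - -808\right) - 3278 = \left(\left(3 + 4 \sqrt{3}\right) + 808\right) - 3278 = \left(811 + 4 \sqrt{3}\right) - 3278 = -2467 + 4 \sqrt{3}$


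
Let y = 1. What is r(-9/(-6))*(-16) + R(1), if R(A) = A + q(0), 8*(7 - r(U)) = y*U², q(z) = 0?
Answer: -213/2 ≈ -106.50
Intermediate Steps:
r(U) = 7 - U²/8
R(A) = A (R(A) = A + 0 = A)
r(-9/(-6))*(-16) + R(1) = (7 - (-9/(-6))²/8)*(-16) + 1 = (7 - (-9*(-⅙))²/8)*(-16) + 1 = (7 - (3/2)²/8)*(-16) + 1 = (7 - ⅛*9/4)*(-16) + 1 = (7 - 9/32)*(-16) + 1 = (215/32)*(-16) + 1 = -215/2 + 1 = -213/2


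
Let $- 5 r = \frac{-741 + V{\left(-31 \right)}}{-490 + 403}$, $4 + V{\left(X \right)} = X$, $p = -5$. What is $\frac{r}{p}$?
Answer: $\frac{776}{2175} \approx 0.35678$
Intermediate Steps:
$V{\left(X \right)} = -4 + X$
$r = - \frac{776}{435}$ ($r = - \frac{\left(-741 - 35\right) \frac{1}{-490 + 403}}{5} = - \frac{\left(-741 - 35\right) \frac{1}{-87}}{5} = - \frac{\left(-776\right) \left(- \frac{1}{87}\right)}{5} = \left(- \frac{1}{5}\right) \frac{776}{87} = - \frac{776}{435} \approx -1.7839$)
$\frac{r}{p} = \frac{1}{-5} \left(- \frac{776}{435}\right) = \left(- \frac{1}{5}\right) \left(- \frac{776}{435}\right) = \frac{776}{2175}$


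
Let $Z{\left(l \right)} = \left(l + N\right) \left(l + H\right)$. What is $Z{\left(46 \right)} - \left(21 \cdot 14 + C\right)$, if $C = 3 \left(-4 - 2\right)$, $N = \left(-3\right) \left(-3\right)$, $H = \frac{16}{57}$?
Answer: $\frac{129358}{57} \approx 2269.4$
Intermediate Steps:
$H = \frac{16}{57}$ ($H = 16 \cdot \frac{1}{57} = \frac{16}{57} \approx 0.2807$)
$N = 9$
$C = -18$ ($C = 3 \left(-6\right) = -18$)
$Z{\left(l \right)} = \left(9 + l\right) \left(\frac{16}{57} + l\right)$ ($Z{\left(l \right)} = \left(l + 9\right) \left(l + \frac{16}{57}\right) = \left(9 + l\right) \left(\frac{16}{57} + l\right)$)
$Z{\left(46 \right)} - \left(21 \cdot 14 + C\right) = \left(\frac{48}{19} + 46^{2} + \frac{529}{57} \cdot 46\right) - \left(21 \cdot 14 - 18\right) = \left(\frac{48}{19} + 2116 + \frac{24334}{57}\right) - \left(294 - 18\right) = \frac{145090}{57} - 276 = \frac{129358}{57}$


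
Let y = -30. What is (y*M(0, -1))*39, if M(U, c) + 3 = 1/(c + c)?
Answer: 4095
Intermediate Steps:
M(U, c) = -3 + 1/(2*c) (M(U, c) = -3 + 1/(c + c) = -3 + 1/(2*c))
(y*M(0, -1))*39 = -30*(-3 + (1/2)/(-1))*39 = -30*(-3 + (1/2)*(-1))*39 = -30*(-3 - 1/2)*39 = -30*(-7/2)*39 = 105*39 = 4095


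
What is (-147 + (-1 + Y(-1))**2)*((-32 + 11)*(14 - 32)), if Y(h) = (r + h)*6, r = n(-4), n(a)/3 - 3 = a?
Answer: 180684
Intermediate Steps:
n(a) = 9 + 3*a
r = -3 (r = 9 + 3*(-4) = 9 - 12 = -3)
Y(h) = -18 + 6*h (Y(h) = (-3 + h)*6 = -18 + 6*h)
(-147 + (-1 + Y(-1))**2)*((-32 + 11)*(14 - 32)) = (-147 + (-1 + (-18 + 6*(-1)))**2)*((-32 + 11)*(14 - 32)) = (-147 + (-1 + (-18 - 6))**2)*(-21*(-18)) = (-147 + (-1 - 24)**2)*378 = (-147 + (-25)**2)*378 = (-147 + 625)*378 = 478*378 = 180684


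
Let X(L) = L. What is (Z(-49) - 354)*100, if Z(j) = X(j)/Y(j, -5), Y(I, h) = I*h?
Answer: -35420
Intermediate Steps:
Z(j) = -1/5 (Z(j) = j/((j*(-5))) = j/((-5*j)) = j*(-1/(5*j)) = -1/5)
(Z(-49) - 354)*100 = (-1/5 - 354)*100 = -1771/5*100 = -35420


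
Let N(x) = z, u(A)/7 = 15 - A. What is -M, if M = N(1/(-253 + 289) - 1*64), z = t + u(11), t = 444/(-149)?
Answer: -3728/149 ≈ -25.020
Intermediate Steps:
u(A) = 105 - 7*A (u(A) = 7*(15 - A) = 105 - 7*A)
t = -444/149 (t = 444*(-1/149) = -444/149 ≈ -2.9799)
z = 3728/149 (z = -444/149 + (105 - 7*11) = -444/149 + (105 - 77) = -444/149 + 28 = 3728/149 ≈ 25.020)
N(x) = 3728/149
M = 3728/149 ≈ 25.020
-M = -1*3728/149 = -3728/149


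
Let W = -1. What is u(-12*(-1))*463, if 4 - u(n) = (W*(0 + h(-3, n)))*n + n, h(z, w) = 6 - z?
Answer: 46300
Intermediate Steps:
u(n) = 4 + 8*n (u(n) = 4 - ((-(0 + (6 - 1*(-3))))*n + n) = 4 - ((-(0 + (6 + 3)))*n + n) = 4 - ((-(0 + 9))*n + n) = 4 - ((-1*9)*n + n) = 4 - (-9*n + n) = 4 - (-8)*n = 4 + 8*n)
u(-12*(-1))*463 = (4 + 8*(-12*(-1)))*463 = (4 + 8*12)*463 = (4 + 96)*463 = 100*463 = 46300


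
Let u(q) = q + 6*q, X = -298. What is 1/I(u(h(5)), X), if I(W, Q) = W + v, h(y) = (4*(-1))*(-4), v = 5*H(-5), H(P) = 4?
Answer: 1/132 ≈ 0.0075758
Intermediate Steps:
v = 20 (v = 5*4 = 20)
h(y) = 16 (h(y) = -4*(-4) = 16)
u(q) = 7*q
I(W, Q) = 20 + W (I(W, Q) = W + 20 = 20 + W)
1/I(u(h(5)), X) = 1/(20 + 7*16) = 1/(20 + 112) = 1/132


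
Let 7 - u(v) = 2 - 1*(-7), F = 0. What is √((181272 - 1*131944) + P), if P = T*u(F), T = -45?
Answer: √49418 ≈ 222.30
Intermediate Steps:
u(v) = -2 (u(v) = 7 - (2 - 1*(-7)) = 7 - (2 + 7) = 7 - 1*9 = 7 - 9 = -2)
P = 90 (P = -45*(-2) = 90)
√((181272 - 1*131944) + P) = √((181272 - 1*131944) + 90) = √((181272 - 131944) + 90) = √(49328 + 90) = √49418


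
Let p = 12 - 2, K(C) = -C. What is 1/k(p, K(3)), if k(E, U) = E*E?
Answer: 1/100 ≈ 0.010000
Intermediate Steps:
p = 10
k(E, U) = E²
1/k(p, K(3)) = 1/(10²) = 1/100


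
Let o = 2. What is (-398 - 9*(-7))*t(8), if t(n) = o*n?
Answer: -5360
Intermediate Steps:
t(n) = 2*n
(-398 - 9*(-7))*t(8) = (-398 - 9*(-7))*(2*8) = (-398 + 63)*16 = -335*16 = -5360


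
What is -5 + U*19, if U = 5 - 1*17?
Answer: -233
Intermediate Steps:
U = -12 (U = 5 - 17 = -12)
-5 + U*19 = -5 - 12*19 = -5 - 228 = -233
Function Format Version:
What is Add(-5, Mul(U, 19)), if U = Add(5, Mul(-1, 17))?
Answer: -233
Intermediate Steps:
U = -12 (U = Add(5, -17) = -12)
Add(-5, Mul(U, 19)) = Add(-5, Mul(-12, 19)) = Add(-5, -228) = -233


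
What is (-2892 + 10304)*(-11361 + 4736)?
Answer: -49104500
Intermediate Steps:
(-2892 + 10304)*(-11361 + 4736) = 7412*(-6625) = -49104500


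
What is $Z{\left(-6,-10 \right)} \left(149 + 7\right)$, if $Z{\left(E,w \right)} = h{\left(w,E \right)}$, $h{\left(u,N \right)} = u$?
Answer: $-1560$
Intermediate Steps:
$Z{\left(E,w \right)} = w$
$Z{\left(-6,-10 \right)} \left(149 + 7\right) = - 10 \left(149 + 7\right) = \left(-10\right) 156 = -1560$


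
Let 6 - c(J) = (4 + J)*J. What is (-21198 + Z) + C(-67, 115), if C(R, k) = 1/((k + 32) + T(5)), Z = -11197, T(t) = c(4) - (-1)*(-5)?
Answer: -3757819/116 ≈ -32395.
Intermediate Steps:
c(J) = 6 - J*(4 + J) (c(J) = 6 - (4 + J)*J = 6 - J*(4 + J))
T(t) = -31 (T(t) = (6 - 1*4**2 - 4*4) - (-1)*(-5) = (6 - 1*16 - 16) - 1*5 = (6 - 16 - 16) - 5 = -26 - 5 = -31)
C(R, k) = 1/(1 + k) (C(R, k) = 1/((k + 32) - 31) = 1/((32 + k) - 31) = 1/(1 + k))
(-21198 + Z) + C(-67, 115) = (-21198 - 11197) + 1/(1 + 115) = -32395 + 1/116 = -3757819/116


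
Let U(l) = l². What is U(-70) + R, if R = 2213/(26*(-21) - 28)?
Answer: 2810387/574 ≈ 4896.1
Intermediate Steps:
R = -2213/574 (R = 2213/(-546 - 28) = 2213/(-574) = 2213*(-1/574) = -2213/574 ≈ -3.8554)
U(-70) + R = (-70)² - 2213/574 = 4900 - 2213/574 = 2810387/574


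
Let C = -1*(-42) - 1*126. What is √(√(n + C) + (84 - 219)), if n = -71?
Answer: √(-135 + I*√155) ≈ 0.53519 + 11.631*I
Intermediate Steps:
C = -84 (C = 42 - 126 = -84)
√(√(n + C) + (84 - 219)) = √(√(-71 - 84) + (84 - 219)) = √(√(-155) - 135) = √(I*√155 - 135) = √(-135 + I*√155)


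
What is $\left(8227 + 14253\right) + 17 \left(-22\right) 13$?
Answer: $17618$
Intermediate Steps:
$\left(8227 + 14253\right) + 17 \left(-22\right) 13 = 22480 - 4862 = 17618$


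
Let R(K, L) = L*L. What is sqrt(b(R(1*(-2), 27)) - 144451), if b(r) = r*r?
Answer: sqrt(386990) ≈ 622.08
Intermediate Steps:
R(K, L) = L**2
b(r) = r**2
sqrt(b(R(1*(-2), 27)) - 144451) = sqrt((27**2)**2 - 144451) = sqrt(729**2 - 144451) = sqrt(531441 - 144451) = sqrt(386990)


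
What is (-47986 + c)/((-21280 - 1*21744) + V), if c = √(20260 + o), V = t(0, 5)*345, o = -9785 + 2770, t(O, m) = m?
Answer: 47986/41299 - √13245/41299 ≈ 1.1591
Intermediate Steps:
o = -7015
V = 1725 (V = 5*345 = 1725)
c = √13245 (c = √(20260 - 7015) = √13245 ≈ 115.09)
(-47986 + c)/((-21280 - 1*21744) + V) = (-47986 + √13245)/((-21280 - 1*21744) + 1725) = (-47986 + √13245)/((-21280 - 21744) + 1725) = (-47986 + √13245)/(-43024 + 1725) = (-47986 + √13245)/(-41299) = (-47986 + √13245)*(-1/41299) = 47986/41299 - √13245/41299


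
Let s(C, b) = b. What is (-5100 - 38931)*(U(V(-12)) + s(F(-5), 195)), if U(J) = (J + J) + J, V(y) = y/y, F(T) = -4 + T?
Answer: -8718138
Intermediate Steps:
V(y) = 1
U(J) = 3*J (U(J) = 2*J + J = 3*J)
(-5100 - 38931)*(U(V(-12)) + s(F(-5), 195)) = (-5100 - 38931)*(3*1 + 195) = -44031*(3 + 195) = -44031*198 = -8718138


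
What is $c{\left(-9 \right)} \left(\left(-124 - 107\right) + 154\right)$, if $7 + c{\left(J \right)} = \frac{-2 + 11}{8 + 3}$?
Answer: $476$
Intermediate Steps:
$c{\left(J \right)} = - \frac{68}{11}$ ($c{\left(J \right)} = -7 + \frac{-2 + 11}{8 + 3} = -7 + \frac{9}{11} = - \frac{68}{11}$)
$c{\left(-9 \right)} \left(\left(-124 - 107\right) + 154\right) = - \frac{68 \left(\left(-124 - 107\right) + 154\right)}{11} = - \frac{68 \left(-231 + 154\right)}{11} = \left(- \frac{68}{11}\right) \left(-77\right) = 476$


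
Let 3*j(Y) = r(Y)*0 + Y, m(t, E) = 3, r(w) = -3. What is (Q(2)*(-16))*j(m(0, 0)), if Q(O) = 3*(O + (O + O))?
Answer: -288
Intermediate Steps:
Q(O) = 9*O (Q(O) = 3*(O + 2*O) = 3*(3*O) = 9*O)
j(Y) = Y/3 (j(Y) = (-3*0 + Y)/3 = (0 + Y)/3 = Y/3)
(Q(2)*(-16))*j(m(0, 0)) = ((9*2)*(-16))*((⅓)*3) = (18*(-16))*1 = -288*1 = -288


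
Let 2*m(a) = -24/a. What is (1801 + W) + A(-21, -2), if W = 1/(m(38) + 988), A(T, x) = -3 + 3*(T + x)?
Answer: 32446433/18766 ≈ 1729.0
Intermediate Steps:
m(a) = -12/a (m(a) = (-24/a)/2 = -12/a)
A(T, x) = -3 + 3*T + 3*x (A(T, x) = -3 + (3*T + 3*x) = -3 + 3*T + 3*x)
W = 19/18766 (W = 1/(-12/38 + 988) = 1/(-12*1/38 + 988) = 1/(-6/19 + 988) = 1/(18766/19) = 19/18766 ≈ 0.0010125)
(1801 + W) + A(-21, -2) = (1801 + 19/18766) + (-3 + 3*(-21) + 3*(-2)) = 33797585/18766 + (-3 - 63 - 6) = 33797585/18766 - 72 = 32446433/18766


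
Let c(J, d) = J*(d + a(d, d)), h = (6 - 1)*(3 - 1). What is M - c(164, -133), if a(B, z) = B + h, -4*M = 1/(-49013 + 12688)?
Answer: 6100275201/145300 ≈ 41984.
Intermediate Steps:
h = 10 (h = 5*2 = 10)
M = 1/145300 (M = -1/(4*(-49013 + 12688)) = -¼/(-36325) = -¼*(-1/36325) = 1/145300 ≈ 6.8823e-6)
a(B, z) = 10 + B (a(B, z) = B + 10 = 10 + B)
c(J, d) = J*(10 + 2*d) (c(J, d) = J*(d + (10 + d)) = J*(10 + 2*d))
M - c(164, -133) = 1/145300 - 2*164*(5 - 133) = 1/145300 - 2*164*(-128) = 1/145300 - 1*(-41984) = 1/145300 + 41984 = 6100275201/145300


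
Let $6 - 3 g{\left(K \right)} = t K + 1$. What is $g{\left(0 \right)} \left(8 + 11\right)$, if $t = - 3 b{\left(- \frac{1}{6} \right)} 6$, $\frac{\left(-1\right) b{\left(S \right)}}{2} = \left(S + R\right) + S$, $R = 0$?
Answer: $\frac{95}{3} \approx 31.667$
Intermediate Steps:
$b{\left(S \right)} = - 4 S$ ($b{\left(S \right)} = - 2 \left(\left(S + 0\right) + S\right) = - 2 \left(S + S\right) = - 2 \cdot 2 S = - 4 S$)
$t = -12$ ($t = - 3 \left(- 4 \left(- \frac{1}{6}\right)\right) 6 = - 3 \left(- 4 \left(\left(-1\right) \frac{1}{6}\right)\right) 6 = - 3 \left(\left(-4\right) \left(- \frac{1}{6}\right)\right) 6 = \left(-3\right) \frac{2}{3} \cdot 6 = \left(-2\right) 6 = -12$)
$g{\left(K \right)} = \frac{5}{3} + 4 K$ ($g{\left(K \right)} = 2 - \frac{- 12 K + 1}{3} = 2 - \frac{1 - 12 K}{3} = 2 + \left(- \frac{1}{3} + 4 K\right) = \frac{5}{3} + 4 K$)
$g{\left(0 \right)} \left(8 + 11\right) = \left(\frac{5}{3} + 4 \cdot 0\right) \left(8 + 11\right) = \left(\frac{5}{3} + 0\right) 19 = \frac{5}{3} \cdot 19 = \frac{95}{3}$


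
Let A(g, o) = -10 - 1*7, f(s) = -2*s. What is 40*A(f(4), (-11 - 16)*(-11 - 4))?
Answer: -680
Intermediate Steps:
A(g, o) = -17 (A(g, o) = -10 - 7 = -17)
40*A(f(4), (-11 - 16)*(-11 - 4)) = 40*(-17) = -680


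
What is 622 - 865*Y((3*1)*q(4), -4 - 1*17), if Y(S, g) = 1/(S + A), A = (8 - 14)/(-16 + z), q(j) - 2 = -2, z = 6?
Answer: -2459/3 ≈ -819.67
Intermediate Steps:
q(j) = 0 (q(j) = 2 - 2 = 0)
A = ⅗ (A = (8 - 14)/(-16 + 6) = -6/(-10) = -6*(-⅒) = ⅗ ≈ 0.60000)
Y(S, g) = 1/(⅗ + S) (Y(S, g) = 1/(S + ⅗) = 1/(⅗ + S))
622 - 865*Y((3*1)*q(4), -4 - 1*17) = 622 - 4325/(3 + 5*((3*1)*0)) = 622 - 4325/(3 + 5*(3*0)) = 622 - 4325/(3 + 5*0) = 622 - 4325/(3 + 0) = 622 - 4325/3 = -2459/3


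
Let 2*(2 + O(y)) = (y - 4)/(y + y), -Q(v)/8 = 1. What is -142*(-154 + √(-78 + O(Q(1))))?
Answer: 21868 - 497*I*√26/2 ≈ 21868.0 - 1267.1*I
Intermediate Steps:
Q(v) = -8 (Q(v) = -8*1 = -8)
O(y) = -2 + (-4 + y)/(4*y) (O(y) = -2 + ((y - 4)/(y + y))/2 = -2 + ((-4 + y)/((2*y)))/2 = -2 + ((-4 + y)*(1/(2*y)))/2 = -2 + ((-4 + y)/(2*y))/2 = -2 + (-4 + y)/(4*y))
-142*(-154 + √(-78 + O(Q(1)))) = -142*(-154 + √(-78 + (-7/4 - 1/(-8)))) = -142*(-154 + √(-78 + (-7/4 - 1*(-⅛)))) = -142*(-154 + √(-78 + (-7/4 + ⅛))) = -142*(-154 + √(-78 - 13/8)) = -142*(-154 + √(-637/8)) = -142*(-154 + 7*I*√26/4) = 21868 - 497*I*√26/2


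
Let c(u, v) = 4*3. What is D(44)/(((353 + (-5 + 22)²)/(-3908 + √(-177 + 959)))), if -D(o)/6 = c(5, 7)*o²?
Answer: 90790656/107 - 23232*√782/107 ≈ 8.4244e+5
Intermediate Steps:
c(u, v) = 12
D(o) = -72*o²
D(44)/(((353 + (-5 + 22)²)/(-3908 + √(-177 + 959)))) = (-72*44²)/(((353 + (-5 + 22)²)/(-3908 + √(-177 + 959)))) = (-72*1936)/(((353 + 17²)/(-3908 + √782))) = -139392*(-3908 + √782)/(353 + 289) = -(-90790656/107 + 23232*√782/107) = -139392*(-1954/321 + √782/642) = 90790656/107 - 23232*√782/107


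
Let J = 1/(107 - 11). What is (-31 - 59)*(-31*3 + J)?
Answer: 133905/16 ≈ 8369.1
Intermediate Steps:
J = 1/96 ≈ 0.010417
(-31 - 59)*(-31*3 + J) = (-31 - 59)*(-31*3 + 1/96) = -90*(-93 + 1/96) = -90*(-8927/96) = 133905/16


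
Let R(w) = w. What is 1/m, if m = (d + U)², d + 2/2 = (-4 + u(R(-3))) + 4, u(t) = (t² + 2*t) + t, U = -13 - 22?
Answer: 1/1296 ≈ 0.00077160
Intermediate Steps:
U = -35
u(t) = t² + 3*t
d = -1 (d = -1 + ((-4 - 3*(3 - 3)) + 4) = -1 + ((-4 - 3*0) + 4) = -1 + ((-4 + 0) + 4) = -1 + (-4 + 4) = -1 + 0 = -1)
m = 1296 (m = (-1 - 35)² = (-36)² = 1296)
1/m = 1/1296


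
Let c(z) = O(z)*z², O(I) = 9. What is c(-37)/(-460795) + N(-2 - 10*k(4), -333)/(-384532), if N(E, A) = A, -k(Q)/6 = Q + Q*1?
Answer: -4584374037/177190422940 ≈ -0.025873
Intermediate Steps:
k(Q) = -12*Q (k(Q) = -6*(Q + Q*1) = -6*(Q + Q) = -12*Q)
c(z) = 9*z²
c(-37)/(-460795) + N(-2 - 10*k(4), -333)/(-384532) = (9*(-37)²)/(-460795) - 333/(-384532) = (9*1369)*(-1/460795) - 333*(-1/384532) = 12321*(-1/460795) + 333/384532 = -12321/460795 + 333/384532 = -4584374037/177190422940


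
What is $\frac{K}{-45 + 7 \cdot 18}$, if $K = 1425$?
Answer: $\frac{475}{27} \approx 17.593$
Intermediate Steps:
$\frac{K}{-45 + 7 \cdot 18} = \frac{1425}{-45 + 7 \cdot 18} = \frac{1425}{-45 + 126} = \frac{1425}{81} = 1425 \cdot \frac{1}{81} = \frac{475}{27}$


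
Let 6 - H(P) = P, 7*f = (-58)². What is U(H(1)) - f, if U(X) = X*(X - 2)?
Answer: -3259/7 ≈ -465.57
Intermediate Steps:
f = 3364/7 (f = (⅐)*(-58)² = (⅐)*3364 = 3364/7 ≈ 480.57)
H(P) = 6 - P
U(X) = X*(-2 + X)
U(H(1)) - f = (6 - 1*1)*(-2 + (6 - 1*1)) - 1*3364/7 = (6 - 1)*(-2 + (6 - 1)) - 3364/7 = 5*(-2 + 5) - 3364/7 = 5*3 - 3364/7 = 15 - 3364/7 = -3259/7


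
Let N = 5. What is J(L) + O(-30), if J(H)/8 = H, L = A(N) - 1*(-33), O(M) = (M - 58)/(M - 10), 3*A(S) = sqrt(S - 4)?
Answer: 4033/15 ≈ 268.87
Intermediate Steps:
A(S) = sqrt(-4 + S)/3 (A(S) = sqrt(S - 4)/3 = sqrt(-4 + S)/3)
O(M) = (-58 + M)/(-10 + M)
L = 100/3 (L = sqrt(-4 + 5)/3 - 1*(-33) = sqrt(1)/3 + 33 = (1/3)*1 + 33 = 1/3 + 33 = 100/3 ≈ 33.333)
J(H) = 8*H
J(L) + O(-30) = 8*(100/3) + (-58 - 30)/(-10 - 30) = 800/3 - 88/(-40) = 800/3 - 1/40*(-88) = 800/3 + 11/5 = 4033/15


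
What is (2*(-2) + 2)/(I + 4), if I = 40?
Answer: -1/22 ≈ -0.045455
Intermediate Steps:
(2*(-2) + 2)/(I + 4) = (2*(-2) + 2)/(40 + 4) = (-4 + 2)/44 = (1/44)*(-2) = -1/22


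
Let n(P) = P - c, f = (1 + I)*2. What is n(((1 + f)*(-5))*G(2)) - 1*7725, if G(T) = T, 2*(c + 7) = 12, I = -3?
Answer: -7694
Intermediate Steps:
c = -1 (c = -7 + (½)*12 = -7 + 6 = -1)
f = -4 (f = (1 - 3)*2 = -2*2 = -4)
n(P) = 1 + P (n(P) = P - 1*(-1) = P + 1 = 1 + P)
n(((1 + f)*(-5))*G(2)) - 1*7725 = (1 + ((1 - 4)*(-5))*2) - 1*7725 = (1 - 3*(-5)*2) - 7725 = (1 + 15*2) - 7725 = (1 + 30) - 7725 = 31 - 7725 = -7694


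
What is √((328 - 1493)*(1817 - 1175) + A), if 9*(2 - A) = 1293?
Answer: I*√6732645/3 ≈ 864.91*I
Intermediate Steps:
A = -425/3 (A = 2 - ⅑*1293 = 2 - 431/3 = -425/3 ≈ -141.67)
√((328 - 1493)*(1817 - 1175) + A) = √((328 - 1493)*(1817 - 1175) - 425/3) = √(-1165*642 - 425/3) = √(-747930 - 425/3) = √(-2244215/3) = I*√6732645/3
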